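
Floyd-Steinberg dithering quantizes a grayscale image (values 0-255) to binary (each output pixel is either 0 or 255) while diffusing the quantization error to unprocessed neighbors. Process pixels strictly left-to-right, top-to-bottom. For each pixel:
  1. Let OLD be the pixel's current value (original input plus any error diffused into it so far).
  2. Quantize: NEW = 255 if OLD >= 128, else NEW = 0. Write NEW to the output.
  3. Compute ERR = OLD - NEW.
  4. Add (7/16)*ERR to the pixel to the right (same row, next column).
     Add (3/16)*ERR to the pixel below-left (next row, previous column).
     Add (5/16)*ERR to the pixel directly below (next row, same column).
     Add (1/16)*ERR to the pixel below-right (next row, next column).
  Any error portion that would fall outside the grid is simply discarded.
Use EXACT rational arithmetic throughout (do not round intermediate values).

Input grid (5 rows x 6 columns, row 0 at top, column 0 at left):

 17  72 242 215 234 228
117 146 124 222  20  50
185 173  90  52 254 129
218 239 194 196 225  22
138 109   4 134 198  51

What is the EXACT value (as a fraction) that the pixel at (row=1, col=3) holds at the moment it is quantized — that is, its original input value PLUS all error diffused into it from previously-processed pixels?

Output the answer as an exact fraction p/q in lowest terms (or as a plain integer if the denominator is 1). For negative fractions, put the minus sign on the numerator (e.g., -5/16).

Answer: 46280451/262144

Derivation:
(0,0): OLD=17 → NEW=0, ERR=17
(0,1): OLD=1271/16 → NEW=0, ERR=1271/16
(0,2): OLD=70849/256 → NEW=255, ERR=5569/256
(0,3): OLD=919623/4096 → NEW=255, ERR=-124857/4096
(0,4): OLD=14461425/65536 → NEW=255, ERR=-2250255/65536
(0,5): OLD=223323543/1048576 → NEW=255, ERR=-44063337/1048576
(1,0): OLD=35125/256 → NEW=255, ERR=-30155/256
(1,1): OLD=254835/2048 → NEW=0, ERR=254835/2048
(1,2): OLD=12090479/65536 → NEW=255, ERR=-4621201/65536
(1,3): OLD=46280451/262144 → NEW=255, ERR=-20566269/262144
Target (1,3): original=222, with diffused error = 46280451/262144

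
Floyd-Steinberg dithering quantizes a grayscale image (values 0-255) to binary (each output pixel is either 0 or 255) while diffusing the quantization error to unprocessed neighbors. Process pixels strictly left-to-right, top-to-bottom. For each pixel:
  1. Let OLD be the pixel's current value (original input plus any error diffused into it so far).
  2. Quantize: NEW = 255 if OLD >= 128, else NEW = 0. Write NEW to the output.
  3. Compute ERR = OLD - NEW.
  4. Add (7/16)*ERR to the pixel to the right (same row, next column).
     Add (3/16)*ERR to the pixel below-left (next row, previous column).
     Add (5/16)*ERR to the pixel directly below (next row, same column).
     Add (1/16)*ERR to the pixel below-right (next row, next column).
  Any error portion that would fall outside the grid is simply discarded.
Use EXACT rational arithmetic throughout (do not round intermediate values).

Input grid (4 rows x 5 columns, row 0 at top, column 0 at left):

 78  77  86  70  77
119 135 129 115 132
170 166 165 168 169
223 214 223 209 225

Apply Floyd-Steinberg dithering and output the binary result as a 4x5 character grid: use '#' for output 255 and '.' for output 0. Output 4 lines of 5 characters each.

Answer: ..#..
#.#.#
##.##
#####

Derivation:
(0,0): OLD=78 → NEW=0, ERR=78
(0,1): OLD=889/8 → NEW=0, ERR=889/8
(0,2): OLD=17231/128 → NEW=255, ERR=-15409/128
(0,3): OLD=35497/2048 → NEW=0, ERR=35497/2048
(0,4): OLD=2771615/32768 → NEW=0, ERR=2771615/32768
(1,0): OLD=21019/128 → NEW=255, ERR=-11621/128
(1,1): OLD=115005/1024 → NEW=0, ERR=115005/1024
(1,2): OLD=4938497/32768 → NEW=255, ERR=-3417343/32768
(1,3): OLD=10895405/131072 → NEW=0, ERR=10895405/131072
(1,4): OLD=410796007/2097152 → NEW=255, ERR=-123977753/2097152
(2,0): OLD=2665455/16384 → NEW=255, ERR=-1512465/16384
(2,1): OLD=71031093/524288 → NEW=255, ERR=-62662347/524288
(2,2): OLD=861723871/8388608 → NEW=0, ERR=861723871/8388608
(2,3): OLD=29704602157/134217728 → NEW=255, ERR=-4520918483/134217728
(2,4): OLD=302762320891/2147483648 → NEW=255, ERR=-244846009349/2147483648
(3,0): OLD=1440678143/8388608 → NEW=255, ERR=-698416897/8388608
(3,1): OLD=10315738643/67108864 → NEW=255, ERR=-6797021677/67108864
(3,2): OLD=423064143425/2147483648 → NEW=255, ERR=-124544186815/2147483648
(3,3): OLD=679220726937/4294967296 → NEW=255, ERR=-415995933543/4294967296
(3,4): OLD=9956781245853/68719476736 → NEW=255, ERR=-7566685321827/68719476736
Row 0: ..#..
Row 1: #.#.#
Row 2: ##.##
Row 3: #####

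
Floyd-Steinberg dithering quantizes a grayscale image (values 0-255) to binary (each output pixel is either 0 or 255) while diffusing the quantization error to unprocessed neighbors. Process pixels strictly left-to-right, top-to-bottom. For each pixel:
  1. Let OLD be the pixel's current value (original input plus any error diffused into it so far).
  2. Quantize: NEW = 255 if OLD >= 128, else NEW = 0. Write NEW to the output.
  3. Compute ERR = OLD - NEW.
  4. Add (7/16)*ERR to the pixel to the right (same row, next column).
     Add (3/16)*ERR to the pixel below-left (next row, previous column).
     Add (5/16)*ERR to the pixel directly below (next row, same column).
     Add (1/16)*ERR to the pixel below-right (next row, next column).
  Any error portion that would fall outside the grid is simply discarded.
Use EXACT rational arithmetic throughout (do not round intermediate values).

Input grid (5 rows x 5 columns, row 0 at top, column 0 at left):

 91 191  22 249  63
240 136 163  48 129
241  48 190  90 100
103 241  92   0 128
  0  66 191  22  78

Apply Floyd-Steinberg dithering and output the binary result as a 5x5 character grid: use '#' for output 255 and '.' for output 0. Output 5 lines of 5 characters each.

(0,0): OLD=91 → NEW=0, ERR=91
(0,1): OLD=3693/16 → NEW=255, ERR=-387/16
(0,2): OLD=2923/256 → NEW=0, ERR=2923/256
(0,3): OLD=1040365/4096 → NEW=255, ERR=-4115/4096
(0,4): OLD=4099963/65536 → NEW=0, ERR=4099963/65536
(1,0): OLD=67559/256 → NEW=255, ERR=2279/256
(1,1): OLD=287057/2048 → NEW=255, ERR=-235183/2048
(1,2): OLD=7512229/65536 → NEW=0, ERR=7512229/65536
(1,3): OLD=28909057/262144 → NEW=0, ERR=28909057/262144
(1,4): OLD=825164515/4194304 → NEW=255, ERR=-244383005/4194304
(2,0): OLD=7282699/32768 → NEW=255, ERR=-1073141/32768
(2,1): OLD=20798505/1048576 → NEW=0, ERR=20798505/1048576
(2,2): OLD=4160733883/16777216 → NEW=255, ERR=-117456197/16777216
(2,3): OLD=31578430465/268435456 → NEW=0, ERR=31578430465/268435456
(2,4): OLD=601946055623/4294967296 → NEW=255, ERR=-493270604857/4294967296
(3,0): OLD=1618746203/16777216 → NEW=0, ERR=1618746203/16777216
(3,1): OLD=38393115967/134217728 → NEW=255, ERR=4167595327/134217728
(3,2): OLD=544146538725/4294967296 → NEW=0, ERR=544146538725/4294967296
(3,3): OLD=603177450909/8589934592 → NEW=0, ERR=603177450909/8589934592
(3,4): OLD=17892231927089/137438953472 → NEW=255, ERR=-17154701208271/137438953472
(4,0): OLD=77252634101/2147483648 → NEW=0, ERR=77252634101/2147483648
(4,1): OLD=8330676238453/68719476736 → NEW=0, ERR=8330676238453/68719476736
(4,2): OLD=328463245301627/1099511627776 → NEW=255, ERR=48087780218747/1099511627776
(4,3): OLD=837264808005237/17592186044416 → NEW=0, ERR=837264808005237/17592186044416
(4,4): OLD=18072200485636019/281474976710656 → NEW=0, ERR=18072200485636019/281474976710656
Row 0: .#.#.
Row 1: ##..#
Row 2: #.#.#
Row 3: .#..#
Row 4: ..#..

Answer: .#.#.
##..#
#.#.#
.#..#
..#..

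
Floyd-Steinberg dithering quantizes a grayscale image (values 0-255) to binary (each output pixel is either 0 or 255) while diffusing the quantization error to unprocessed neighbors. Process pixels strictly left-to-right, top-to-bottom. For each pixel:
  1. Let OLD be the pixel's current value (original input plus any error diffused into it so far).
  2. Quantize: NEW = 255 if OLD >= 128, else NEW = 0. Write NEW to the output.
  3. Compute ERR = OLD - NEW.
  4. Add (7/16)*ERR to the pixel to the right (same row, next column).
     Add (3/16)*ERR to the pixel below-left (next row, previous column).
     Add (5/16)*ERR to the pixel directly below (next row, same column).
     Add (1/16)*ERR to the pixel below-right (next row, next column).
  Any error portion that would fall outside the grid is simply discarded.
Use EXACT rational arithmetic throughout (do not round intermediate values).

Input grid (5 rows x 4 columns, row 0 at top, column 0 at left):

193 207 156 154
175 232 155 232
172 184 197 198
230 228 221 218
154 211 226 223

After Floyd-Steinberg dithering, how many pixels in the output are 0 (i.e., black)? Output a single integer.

(0,0): OLD=193 → NEW=255, ERR=-62
(0,1): OLD=1439/8 → NEW=255, ERR=-601/8
(0,2): OLD=15761/128 → NEW=0, ERR=15761/128
(0,3): OLD=425719/2048 → NEW=255, ERR=-96521/2048
(1,0): OLD=18117/128 → NEW=255, ERR=-14523/128
(1,1): OLD=182371/1024 → NEW=255, ERR=-78749/1024
(1,2): OLD=4794015/32768 → NEW=255, ERR=-3561825/32768
(1,3): OLD=93015177/524288 → NEW=255, ERR=-40678263/524288
(2,0): OLD=2000881/16384 → NEW=0, ERR=2000881/16384
(2,1): OLD=97478123/524288 → NEW=255, ERR=-36215317/524288
(2,2): OLD=118968535/1048576 → NEW=0, ERR=118968535/1048576
(2,3): OLD=3633907483/16777216 → NEW=255, ERR=-644282597/16777216
(3,0): OLD=2140874849/8388608 → NEW=255, ERR=1779809/8388608
(3,1): OLD=31596571199/134217728 → NEW=255, ERR=-2628949441/134217728
(3,2): OLD=507597199041/2147483648 → NEW=255, ERR=-40011131199/2147483648
(3,3): OLD=7041651743431/34359738368 → NEW=255, ERR=-1720081540409/34359738368
(4,0): OLD=322968018189/2147483648 → NEW=255, ERR=-224640312051/2147483648
(4,1): OLD=2673764446759/17179869184 → NEW=255, ERR=-1707102195161/17179869184
(4,2): OLD=91311237032391/549755813888 → NEW=255, ERR=-48876495509049/549755813888
(4,3): OLD=1471543902569377/8796093022208 → NEW=255, ERR=-771459818093663/8796093022208
Output grid:
  Row 0: ##.#  (1 black, running=1)
  Row 1: ####  (0 black, running=1)
  Row 2: .#.#  (2 black, running=3)
  Row 3: ####  (0 black, running=3)
  Row 4: ####  (0 black, running=3)

Answer: 3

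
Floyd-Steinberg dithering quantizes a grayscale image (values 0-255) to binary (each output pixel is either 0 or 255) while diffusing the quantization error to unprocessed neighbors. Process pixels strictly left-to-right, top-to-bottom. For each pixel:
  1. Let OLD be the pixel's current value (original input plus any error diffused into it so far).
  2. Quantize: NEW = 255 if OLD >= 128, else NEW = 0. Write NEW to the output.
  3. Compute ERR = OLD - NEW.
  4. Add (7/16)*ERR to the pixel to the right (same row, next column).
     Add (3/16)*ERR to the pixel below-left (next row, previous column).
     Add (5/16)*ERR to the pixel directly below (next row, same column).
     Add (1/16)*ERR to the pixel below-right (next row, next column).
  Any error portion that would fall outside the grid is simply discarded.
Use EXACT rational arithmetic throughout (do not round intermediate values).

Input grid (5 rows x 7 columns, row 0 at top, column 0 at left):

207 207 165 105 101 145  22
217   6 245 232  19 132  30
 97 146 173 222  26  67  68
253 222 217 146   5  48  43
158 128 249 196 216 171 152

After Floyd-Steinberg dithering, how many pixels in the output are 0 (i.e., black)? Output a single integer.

(0,0): OLD=207 → NEW=255, ERR=-48
(0,1): OLD=186 → NEW=255, ERR=-69
(0,2): OLD=2157/16 → NEW=255, ERR=-1923/16
(0,3): OLD=13419/256 → NEW=0, ERR=13419/256
(0,4): OLD=507629/4096 → NEW=0, ERR=507629/4096
(0,5): OLD=13056123/65536 → NEW=255, ERR=-3655557/65536
(0,6): OLD=-2520227/1048576 → NEW=0, ERR=-2520227/1048576
(1,0): OLD=3025/16 → NEW=255, ERR=-1055/16
(1,1): OLD=-8953/128 → NEW=0, ERR=-8953/128
(1,2): OLD=746931/4096 → NEW=255, ERR=-297549/4096
(1,3): OLD=3806407/16384 → NEW=255, ERR=-371513/16384
(1,4): OLD=42599493/1048576 → NEW=0, ERR=42599493/1048576
(1,5): OLD=1171368373/8388608 → NEW=255, ERR=-967726667/8388608
(1,6): OLD=-3316275205/134217728 → NEW=0, ERR=-3316275205/134217728
(2,0): OLD=129597/2048 → NEW=0, ERR=129597/2048
(2,1): OLD=8787407/65536 → NEW=255, ERR=-7924273/65536
(2,2): OLD=93087725/1048576 → NEW=0, ERR=93087725/1048576
(2,3): OLD=2154448901/8388608 → NEW=255, ERR=15353861/8388608
(2,4): OLD=1103861509/67108864 → NEW=0, ERR=1103861509/67108864
(2,5): OLD=77421241671/2147483648 → NEW=0, ERR=77421241671/2147483648
(2,6): OLD=2365370857569/34359738368 → NEW=0, ERR=2365370857569/34359738368
(3,0): OLD=262252429/1048576 → NEW=255, ERR=-5134451/1048576
(3,1): OLD=1700137897/8388608 → NEW=255, ERR=-438957143/8388608
(3,2): OLD=14403905307/67108864 → NEW=255, ERR=-2708855013/67108864
(3,3): OLD=36921918645/268435456 → NEW=255, ERR=-31529122635/268435456
(3,4): OLD=-1181020020851/34359738368 → NEW=0, ERR=-1181020020851/34359738368
(3,5): OLD=15988063959831/274877906944 → NEW=0, ERR=15988063959831/274877906944
(3,6): OLD=405557200932937/4398046511104 → NEW=0, ERR=405557200932937/4398046511104
(4,0): OLD=19684151555/134217728 → NEW=255, ERR=-14541369085/134217728
(4,1): OLD=121061412103/2147483648 → NEW=0, ERR=121061412103/2147483648
(4,2): OLD=8100515964425/34359738368 → NEW=255, ERR=-661217319415/34359738368
(4,3): OLD=39007492985267/274877906944 → NEW=255, ERR=-31086373285453/274877906944
(4,4): OLD=350405501433753/2199023255552 → NEW=255, ERR=-210345428732007/2199023255552
(4,5): OLD=11432765409048809/70368744177664 → NEW=255, ERR=-6511264356255511/70368744177664
(4,6): OLD=162095455794641967/1125899906842624 → NEW=255, ERR=-125009020450227153/1125899906842624
Output grid:
  Row 0: ###..#.  (3 black, running=3)
  Row 1: #.##.#.  (3 black, running=6)
  Row 2: .#.#...  (5 black, running=11)
  Row 3: ####...  (3 black, running=14)
  Row 4: #.#####  (1 black, running=15)

Answer: 15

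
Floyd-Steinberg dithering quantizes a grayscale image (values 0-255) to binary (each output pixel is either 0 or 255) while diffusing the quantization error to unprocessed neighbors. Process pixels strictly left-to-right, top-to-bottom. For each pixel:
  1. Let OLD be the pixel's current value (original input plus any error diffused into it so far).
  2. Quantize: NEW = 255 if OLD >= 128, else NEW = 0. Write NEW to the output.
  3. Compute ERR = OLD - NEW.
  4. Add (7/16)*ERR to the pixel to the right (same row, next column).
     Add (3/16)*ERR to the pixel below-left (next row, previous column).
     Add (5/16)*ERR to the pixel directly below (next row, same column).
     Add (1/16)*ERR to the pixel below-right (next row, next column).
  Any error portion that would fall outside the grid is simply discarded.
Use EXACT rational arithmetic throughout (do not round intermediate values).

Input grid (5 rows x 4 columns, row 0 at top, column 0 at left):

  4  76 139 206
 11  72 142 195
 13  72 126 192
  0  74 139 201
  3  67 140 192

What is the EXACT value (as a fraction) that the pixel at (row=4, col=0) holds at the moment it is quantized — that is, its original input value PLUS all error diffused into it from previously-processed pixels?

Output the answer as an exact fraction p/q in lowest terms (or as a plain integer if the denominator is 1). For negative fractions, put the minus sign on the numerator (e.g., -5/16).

(0,0): OLD=4 → NEW=0, ERR=4
(0,1): OLD=311/4 → NEW=0, ERR=311/4
(0,2): OLD=11073/64 → NEW=255, ERR=-5247/64
(0,3): OLD=174215/1024 → NEW=255, ERR=-86905/1024
(1,0): OLD=1717/64 → NEW=0, ERR=1717/64
(1,1): OLD=47571/512 → NEW=0, ERR=47571/512
(1,2): OLD=2391663/16384 → NEW=255, ERR=-1786257/16384
(1,3): OLD=30318649/262144 → NEW=0, ERR=30318649/262144
(2,0): OLD=317889/8192 → NEW=0, ERR=317889/8192
(2,1): OLD=26016955/262144 → NEW=0, ERR=26016955/262144
(2,2): OLD=85376591/524288 → NEW=255, ERR=-48316849/524288
(2,3): OLD=1518421059/8388608 → NEW=255, ERR=-620673981/8388608
(3,0): OLD=128913105/4194304 → NEW=0, ERR=128913105/4194304
(3,1): OLD=6952958863/67108864 → NEW=0, ERR=6952958863/67108864
(3,2): OLD=158762207153/1073741824 → NEW=255, ERR=-115041957967/1073741824
(3,3): OLD=2151675745623/17179869184 → NEW=0, ERR=2151675745623/17179869184
(4,0): OLD=34393150461/1073741824 → NEW=0, ERR=34393150461/1073741824
Target (4,0): original=3, with diffused error = 34393150461/1073741824

Answer: 34393150461/1073741824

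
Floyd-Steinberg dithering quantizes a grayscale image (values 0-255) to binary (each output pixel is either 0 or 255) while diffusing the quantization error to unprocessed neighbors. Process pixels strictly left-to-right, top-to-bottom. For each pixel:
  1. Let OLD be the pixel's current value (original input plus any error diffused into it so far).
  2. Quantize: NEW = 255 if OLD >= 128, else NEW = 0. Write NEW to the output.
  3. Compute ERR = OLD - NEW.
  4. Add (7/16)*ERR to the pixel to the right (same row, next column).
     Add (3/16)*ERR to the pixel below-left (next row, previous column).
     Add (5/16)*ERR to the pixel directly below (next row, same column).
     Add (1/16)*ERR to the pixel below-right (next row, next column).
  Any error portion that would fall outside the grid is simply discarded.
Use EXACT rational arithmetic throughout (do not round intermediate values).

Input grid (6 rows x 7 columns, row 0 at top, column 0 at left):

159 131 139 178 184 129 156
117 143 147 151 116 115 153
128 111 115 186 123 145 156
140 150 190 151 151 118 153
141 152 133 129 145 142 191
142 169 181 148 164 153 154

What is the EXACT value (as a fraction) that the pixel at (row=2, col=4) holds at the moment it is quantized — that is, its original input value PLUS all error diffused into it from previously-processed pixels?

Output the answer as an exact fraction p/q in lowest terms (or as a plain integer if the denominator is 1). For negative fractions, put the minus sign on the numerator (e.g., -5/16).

Answer: 5064165687/67108864

Derivation:
(0,0): OLD=159 → NEW=255, ERR=-96
(0,1): OLD=89 → NEW=0, ERR=89
(0,2): OLD=2847/16 → NEW=255, ERR=-1233/16
(0,3): OLD=36937/256 → NEW=255, ERR=-28343/256
(0,4): OLD=555263/4096 → NEW=255, ERR=-489217/4096
(0,5): OLD=5029625/65536 → NEW=0, ERR=5029625/65536
(0,6): OLD=198785231/1048576 → NEW=255, ERR=-68601649/1048576
(1,0): OLD=1659/16 → NEW=0, ERR=1659/16
(1,1): OLD=25053/128 → NEW=255, ERR=-7587/128
(1,2): OLD=335009/4096 → NEW=0, ERR=335009/4096
(1,3): OLD=2047565/16384 → NEW=0, ERR=2047565/16384
(1,4): OLD=147662343/1048576 → NEW=255, ERR=-119724537/1048576
(1,5): OLD=581316791/8388608 → NEW=0, ERR=581316791/8388608
(1,6): OLD=22504255961/134217728 → NEW=255, ERR=-11721264679/134217728
(2,0): OLD=305743/2048 → NEW=255, ERR=-216497/2048
(2,1): OLD=4459349/65536 → NEW=0, ERR=4459349/65536
(2,2): OLD=199288639/1048576 → NEW=255, ERR=-68098241/1048576
(2,3): OLD=1512841991/8388608 → NEW=255, ERR=-626253049/8388608
(2,4): OLD=5064165687/67108864 → NEW=0, ERR=5064165687/67108864
Target (2,4): original=123, with diffused error = 5064165687/67108864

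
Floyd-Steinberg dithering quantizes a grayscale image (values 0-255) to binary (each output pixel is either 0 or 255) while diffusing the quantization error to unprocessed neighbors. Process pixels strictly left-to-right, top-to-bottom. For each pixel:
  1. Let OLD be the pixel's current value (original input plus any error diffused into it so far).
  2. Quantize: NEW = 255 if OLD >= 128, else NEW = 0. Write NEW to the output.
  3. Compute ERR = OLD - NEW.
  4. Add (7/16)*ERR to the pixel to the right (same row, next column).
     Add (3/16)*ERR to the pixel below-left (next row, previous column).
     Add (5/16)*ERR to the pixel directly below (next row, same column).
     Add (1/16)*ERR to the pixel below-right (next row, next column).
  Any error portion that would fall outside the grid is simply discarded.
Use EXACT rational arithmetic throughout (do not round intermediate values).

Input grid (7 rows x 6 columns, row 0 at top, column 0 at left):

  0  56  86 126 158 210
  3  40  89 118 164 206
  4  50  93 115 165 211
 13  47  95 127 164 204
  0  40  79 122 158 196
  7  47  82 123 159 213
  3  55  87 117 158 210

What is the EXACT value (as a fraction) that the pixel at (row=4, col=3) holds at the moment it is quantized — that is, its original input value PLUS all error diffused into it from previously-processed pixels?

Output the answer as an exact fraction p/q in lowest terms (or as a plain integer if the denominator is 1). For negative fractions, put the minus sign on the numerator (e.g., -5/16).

Answer: 25723897634203/137438953472

Derivation:
(0,0): OLD=0 → NEW=0, ERR=0
(0,1): OLD=56 → NEW=0, ERR=56
(0,2): OLD=221/2 → NEW=0, ERR=221/2
(0,3): OLD=5579/32 → NEW=255, ERR=-2581/32
(0,4): OLD=62829/512 → NEW=0, ERR=62829/512
(0,5): OLD=2160123/8192 → NEW=255, ERR=71163/8192
(1,0): OLD=27/2 → NEW=0, ERR=27/2
(1,1): OLD=673/8 → NEW=0, ERR=673/8
(1,2): OLD=76141/512 → NEW=255, ERR=-54419/512
(1,3): OLD=312153/4096 → NEW=0, ERR=312153/4096
(1,4): OLD=30445023/131072 → NEW=255, ERR=-2978337/131072
(1,5): OLD=432942217/2097152 → NEW=255, ERR=-101831543/2097152
(2,0): OLD=3071/128 → NEW=0, ERR=3071/128
(2,1): OLD=554603/8192 → NEW=0, ERR=554603/8192
(2,2): OLD=14280467/131072 → NEW=0, ERR=14280467/131072
(2,3): OLD=184106977/1048576 → NEW=255, ERR=-83279903/1048576
(2,4): OLD=3986623385/33554432 → NEW=0, ERR=3986623385/33554432
(2,5): OLD=132277148415/536870912 → NEW=255, ERR=-4624934145/536870912
(3,0): OLD=4350465/131072 → NEW=0, ERR=4350465/131072
(3,1): OLD=13710859/131072 → NEW=0, ERR=13710859/131072
(3,2): OLD=2754011779/16777216 → NEW=255, ERR=-1524178301/16777216
(3,3): OLD=49134994837/536870912 → NEW=0, ERR=49134994837/536870912
(3,4): OLD=62972187343/268435456 → NEW=255, ERR=-5478853937/268435456
(3,5): OLD=1716304005085/8589934592 → NEW=255, ERR=-474129315875/8589934592
(4,0): OLD=31442451/1048576 → NEW=0, ERR=31442451/1048576
(4,1): OLD=19018247129/268435456 → NEW=0, ERR=19018247129/268435456
(4,2): OLD=904556427389/8589934592 → NEW=0, ERR=904556427389/8589934592
(4,3): OLD=25723897634203/137438953472 → NEW=255, ERR=-9323035501157/137438953472
Target (4,3): original=122, with diffused error = 25723897634203/137438953472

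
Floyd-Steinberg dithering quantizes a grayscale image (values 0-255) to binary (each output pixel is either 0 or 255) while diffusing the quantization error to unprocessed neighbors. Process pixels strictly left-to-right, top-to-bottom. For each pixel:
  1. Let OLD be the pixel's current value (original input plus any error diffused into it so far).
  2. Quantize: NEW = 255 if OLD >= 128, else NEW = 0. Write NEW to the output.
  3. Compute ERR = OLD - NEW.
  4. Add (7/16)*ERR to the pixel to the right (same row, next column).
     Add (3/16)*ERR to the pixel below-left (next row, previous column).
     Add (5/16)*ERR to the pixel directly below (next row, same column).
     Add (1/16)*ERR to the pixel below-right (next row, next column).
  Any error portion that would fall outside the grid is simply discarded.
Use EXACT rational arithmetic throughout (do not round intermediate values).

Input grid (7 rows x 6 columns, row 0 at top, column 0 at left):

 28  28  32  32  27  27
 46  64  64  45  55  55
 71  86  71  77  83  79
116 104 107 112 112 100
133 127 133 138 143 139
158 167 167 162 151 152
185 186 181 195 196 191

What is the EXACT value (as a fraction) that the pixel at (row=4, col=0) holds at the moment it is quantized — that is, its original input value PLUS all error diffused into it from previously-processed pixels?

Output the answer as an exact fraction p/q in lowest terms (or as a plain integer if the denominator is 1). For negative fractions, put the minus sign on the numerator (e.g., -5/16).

(0,0): OLD=28 → NEW=0, ERR=28
(0,1): OLD=161/4 → NEW=0, ERR=161/4
(0,2): OLD=3175/64 → NEW=0, ERR=3175/64
(0,3): OLD=54993/1024 → NEW=0, ERR=54993/1024
(0,4): OLD=827319/16384 → NEW=0, ERR=827319/16384
(0,5): OLD=12869121/262144 → NEW=0, ERR=12869121/262144
(1,0): OLD=3987/64 → NEW=0, ERR=3987/64
(1,1): OLD=58821/512 → NEW=0, ERR=58821/512
(1,2): OLD=2332265/16384 → NEW=255, ERR=-1845655/16384
(1,3): OLD=1642773/65536 → NEW=0, ERR=1642773/65536
(1,4): OLD=395555455/4194304 → NEW=0, ERR=395555455/4194304
(1,5): OLD=7701199049/67108864 → NEW=0, ERR=7701199049/67108864
(2,0): OLD=917575/8192 → NEW=0, ERR=917575/8192
(2,1): OLD=40285501/262144 → NEW=255, ERR=-26561219/262144
(2,2): OLD=14044279/4194304 → NEW=0, ERR=14044279/4194304
(2,3): OLD=3252779263/33554432 → NEW=0, ERR=3252779263/33554432
(2,4): OLD=191089714173/1073741824 → NEW=255, ERR=-82714450947/1073741824
(2,5): OLD=1495566629307/17179869184 → NEW=0, ERR=1495566629307/17179869184
(3,0): OLD=553667607/4194304 → NEW=255, ERR=-515879913/4194304
(3,1): OLD=877598091/33554432 → NEW=0, ERR=877598091/33554432
(3,2): OLD=35254323569/268435456 → NEW=255, ERR=-33196717711/268435456
(3,3): OLD=1270533917363/17179869184 → NEW=0, ERR=1270533917363/17179869184
(3,4): OLD=19607514897043/137438953472 → NEW=255, ERR=-15439418238317/137438953472
(3,5): OLD=161061613338045/2199023255552 → NEW=0, ERR=161061613338045/2199023255552
(4,0): OLD=53401429049/536870912 → NEW=0, ERR=53401429049/536870912
Target (4,0): original=133, with diffused error = 53401429049/536870912

Answer: 53401429049/536870912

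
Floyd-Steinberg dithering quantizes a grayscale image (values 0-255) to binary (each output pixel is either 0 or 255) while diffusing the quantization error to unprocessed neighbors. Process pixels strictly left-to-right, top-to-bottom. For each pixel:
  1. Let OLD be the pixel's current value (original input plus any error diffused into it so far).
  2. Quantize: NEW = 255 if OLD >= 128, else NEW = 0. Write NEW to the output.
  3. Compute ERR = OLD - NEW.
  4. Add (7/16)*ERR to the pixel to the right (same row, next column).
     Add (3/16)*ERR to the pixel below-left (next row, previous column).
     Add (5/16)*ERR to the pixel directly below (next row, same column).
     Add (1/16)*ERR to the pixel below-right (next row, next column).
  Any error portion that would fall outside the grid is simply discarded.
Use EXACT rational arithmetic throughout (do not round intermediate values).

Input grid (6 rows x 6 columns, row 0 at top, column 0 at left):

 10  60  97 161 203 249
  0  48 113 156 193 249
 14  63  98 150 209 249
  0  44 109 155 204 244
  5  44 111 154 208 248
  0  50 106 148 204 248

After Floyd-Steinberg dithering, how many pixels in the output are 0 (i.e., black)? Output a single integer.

Answer: 17

Derivation:
(0,0): OLD=10 → NEW=0, ERR=10
(0,1): OLD=515/8 → NEW=0, ERR=515/8
(0,2): OLD=16021/128 → NEW=0, ERR=16021/128
(0,3): OLD=441875/2048 → NEW=255, ERR=-80365/2048
(0,4): OLD=6089349/32768 → NEW=255, ERR=-2266491/32768
(0,5): OLD=114682275/524288 → NEW=255, ERR=-19011165/524288
(1,0): OLD=1945/128 → NEW=0, ERR=1945/128
(1,1): OLD=101231/1024 → NEW=0, ERR=101231/1024
(1,2): OLD=6292443/32768 → NEW=255, ERR=-2063397/32768
(1,3): OLD=14554463/131072 → NEW=0, ERR=14554463/131072
(1,4): OLD=1767600093/8388608 → NEW=255, ERR=-371494947/8388608
(1,5): OLD=28718634747/134217728 → NEW=255, ERR=-5506885893/134217728
(2,0): OLD=610869/16384 → NEW=0, ERR=610869/16384
(2,1): OLD=52086999/524288 → NEW=0, ERR=52086999/524288
(2,2): OLD=1248104645/8388608 → NEW=255, ERR=-890990395/8388608
(2,3): OLD=8455220061/67108864 → NEW=0, ERR=8455220061/67108864
(2,4): OLD=535860679959/2147483648 → NEW=255, ERR=-11747650281/2147483648
(2,5): OLD=7937687723793/34359738368 → NEW=255, ERR=-824045560047/34359738368
(3,0): OLD=254000037/8388608 → NEW=0, ERR=254000037/8388608
(3,1): OLD=4745166977/67108864 → NEW=0, ERR=4745166977/67108864
(3,2): OLD=73323603955/536870912 → NEW=255, ERR=-63578478605/536870912
(3,3): OLD=4635060763897/34359738368 → NEW=255, ERR=-4126672519943/34359738368
(3,4): OLD=42090301181081/274877906944 → NEW=255, ERR=-28003565089639/274877906944
(3,5): OLD=842632871444055/4398046511104 → NEW=255, ERR=-278868988887465/4398046511104
(4,0): OLD=29764211531/1073741824 → NEW=0, ERR=29764211531/1073741824
(4,1): OLD=994918216079/17179869184 → NEW=0, ERR=994918216079/17179869184
(4,2): OLD=44656145145469/549755813888 → NEW=0, ERR=44656145145469/549755813888
(4,3): OLD=1103931787213521/8796093022208 → NEW=0, ERR=1103931787213521/8796093022208
(4,4): OLD=29790707575630433/140737488355328 → NEW=255, ERR=-6097351954978207/140737488355328
(4,5): OLD=456808026561204487/2251799813685248 → NEW=255, ERR=-117400925928533753/2251799813685248
(5,0): OLD=5365891570717/274877906944 → NEW=0, ERR=5365891570717/274877906944
(5,1): OLD=823321759413357/8796093022208 → NEW=0, ERR=823321759413357/8796093022208
(5,2): OLD=14037555590734399/70368744177664 → NEW=255, ERR=-3906474174569921/70368744177664
(5,3): OLD=360030194250824933/2251799813685248 → NEW=255, ERR=-214178758238913307/2251799813685248
(5,4): OLD=661654860942382485/4503599627370496 → NEW=255, ERR=-486763044037093995/4503599627370496
(5,5): OLD=13093817491301830009/72057594037927936 → NEW=255, ERR=-5280868988369793671/72057594037927936
Output grid:
  Row 0: ...###  (3 black, running=3)
  Row 1: ..#.##  (3 black, running=6)
  Row 2: ..#.##  (3 black, running=9)
  Row 3: ..####  (2 black, running=11)
  Row 4: ....##  (4 black, running=15)
  Row 5: ..####  (2 black, running=17)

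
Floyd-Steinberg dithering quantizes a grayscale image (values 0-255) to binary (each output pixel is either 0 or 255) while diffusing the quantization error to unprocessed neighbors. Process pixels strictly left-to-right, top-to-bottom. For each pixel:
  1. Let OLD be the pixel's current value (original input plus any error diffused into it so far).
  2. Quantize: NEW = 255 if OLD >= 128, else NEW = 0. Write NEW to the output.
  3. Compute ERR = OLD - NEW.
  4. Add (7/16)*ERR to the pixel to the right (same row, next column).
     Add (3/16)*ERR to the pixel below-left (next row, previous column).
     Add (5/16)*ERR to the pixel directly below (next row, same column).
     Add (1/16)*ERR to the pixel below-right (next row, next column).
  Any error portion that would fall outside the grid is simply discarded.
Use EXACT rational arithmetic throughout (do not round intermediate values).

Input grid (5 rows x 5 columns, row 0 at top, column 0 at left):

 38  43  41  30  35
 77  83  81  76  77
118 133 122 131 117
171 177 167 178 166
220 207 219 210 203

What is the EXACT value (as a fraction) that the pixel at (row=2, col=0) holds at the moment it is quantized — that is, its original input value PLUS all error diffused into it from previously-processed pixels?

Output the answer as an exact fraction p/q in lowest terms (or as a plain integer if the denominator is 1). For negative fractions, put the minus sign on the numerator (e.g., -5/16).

Answer: 2154859/16384

Derivation:
(0,0): OLD=38 → NEW=0, ERR=38
(0,1): OLD=477/8 → NEW=0, ERR=477/8
(0,2): OLD=8587/128 → NEW=0, ERR=8587/128
(0,3): OLD=121549/2048 → NEW=0, ERR=121549/2048
(0,4): OLD=1997723/32768 → NEW=0, ERR=1997723/32768
(1,0): OLD=12807/128 → NEW=0, ERR=12807/128
(1,1): OLD=164209/1024 → NEW=255, ERR=-96911/1024
(1,2): OLD=2471173/32768 → NEW=0, ERR=2471173/32768
(1,3): OLD=18764865/131072 → NEW=255, ERR=-14658495/131072
(1,4): OLD=106604835/2097152 → NEW=0, ERR=106604835/2097152
(2,0): OLD=2154859/16384 → NEW=255, ERR=-2023061/16384
Target (2,0): original=118, with diffused error = 2154859/16384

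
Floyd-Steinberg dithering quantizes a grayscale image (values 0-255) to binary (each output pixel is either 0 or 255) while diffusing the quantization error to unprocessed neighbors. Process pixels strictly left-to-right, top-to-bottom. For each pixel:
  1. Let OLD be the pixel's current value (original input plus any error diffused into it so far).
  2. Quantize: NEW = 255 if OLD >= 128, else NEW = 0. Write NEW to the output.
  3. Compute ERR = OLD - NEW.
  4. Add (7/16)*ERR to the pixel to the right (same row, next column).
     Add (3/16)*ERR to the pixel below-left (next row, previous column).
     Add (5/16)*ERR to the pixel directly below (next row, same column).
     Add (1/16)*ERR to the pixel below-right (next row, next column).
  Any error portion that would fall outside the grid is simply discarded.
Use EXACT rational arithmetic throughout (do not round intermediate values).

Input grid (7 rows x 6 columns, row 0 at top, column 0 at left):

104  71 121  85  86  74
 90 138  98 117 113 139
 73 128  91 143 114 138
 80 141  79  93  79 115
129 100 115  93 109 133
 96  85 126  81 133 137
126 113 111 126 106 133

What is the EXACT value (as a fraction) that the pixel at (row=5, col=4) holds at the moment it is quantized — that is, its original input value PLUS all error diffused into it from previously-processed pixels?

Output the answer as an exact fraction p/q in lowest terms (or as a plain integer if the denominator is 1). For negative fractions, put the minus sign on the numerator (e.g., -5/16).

(0,0): OLD=104 → NEW=0, ERR=104
(0,1): OLD=233/2 → NEW=0, ERR=233/2
(0,2): OLD=5503/32 → NEW=255, ERR=-2657/32
(0,3): OLD=24921/512 → NEW=0, ERR=24921/512
(0,4): OLD=878959/8192 → NEW=0, ERR=878959/8192
(0,5): OLD=15852041/131072 → NEW=0, ERR=15852041/131072
(1,0): OLD=4619/32 → NEW=255, ERR=-3541/32
(1,1): OLD=29933/256 → NEW=0, ERR=29933/256
(1,2): OLD=1143729/8192 → NEW=255, ERR=-945231/8192
(1,3): OLD=3167293/32768 → NEW=0, ERR=3167293/32768
(1,4): OLD=449914999/2097152 → NEW=255, ERR=-84858761/2097152
(1,5): OLD=5563231505/33554432 → NEW=255, ERR=-2993148655/33554432
(2,0): OLD=247167/4096 → NEW=0, ERR=247167/4096
(2,1): OLD=21284645/131072 → NEW=255, ERR=-12138715/131072
(2,2): OLD=83584559/2097152 → NEW=0, ERR=83584559/2097152
(2,3): OLD=2950177015/16777216 → NEW=255, ERR=-1328013065/16777216
(2,4): OLD=30086262245/536870912 → NEW=0, ERR=30086262245/536870912
(2,5): OLD=1134839074195/8589934592 → NEW=255, ERR=-1055594246765/8589934592
(3,0): OLD=170902735/2097152 → NEW=0, ERR=170902735/2097152
(3,1): OLD=2666850019/16777216 → NEW=255, ERR=-1611340061/16777216
(3,2): OLD=3866304121/134217728 → NEW=0, ERR=3866304121/134217728
(3,3): OLD=806294775883/8589934592 → NEW=0, ERR=806294775883/8589934592
(3,4): OLD=7530958152747/68719476736 → NEW=0, ERR=7530958152747/68719476736
(3,5): OLD=140787815960229/1099511627776 → NEW=255, ERR=-139587649122651/1099511627776
(4,0): OLD=36630263041/268435456 → NEW=255, ERR=-31820778239/268435456
(4,1): OLD=122917451853/4294967296 → NEW=0, ERR=122917451853/4294967296
(4,2): OLD=20357419510359/137438953472 → NEW=255, ERR=-14689513625001/137438953472
(4,3): OLD=215330993798355/2199023255552 → NEW=0, ERR=215330993798355/2199023255552
(4,4): OLD=5916252386600835/35184372088832 → NEW=255, ERR=-3055762496051325/35184372088832
(4,5): OLD=35003833047257525/562949953421312 → NEW=0, ERR=35003833047257525/562949953421312
(5,0): OLD=4420159863095/68719476736 → NEW=0, ERR=4420159863095/68719476736
(5,1): OLD=208105227768359/2199023255552 → NEW=0, ERR=208105227768359/2199023255552
(5,2): OLD=2711866552157533/17592186044416 → NEW=255, ERR=-1774140889168547/17592186044416
(5,3): OLD=25059650306480783/562949953421312 → NEW=0, ERR=25059650306480783/562949953421312
(5,4): OLD=161131285861995359/1125899906842624 → NEW=255, ERR=-125973190382873761/1125899906842624
Target (5,4): original=133, with diffused error = 161131285861995359/1125899906842624

Answer: 161131285861995359/1125899906842624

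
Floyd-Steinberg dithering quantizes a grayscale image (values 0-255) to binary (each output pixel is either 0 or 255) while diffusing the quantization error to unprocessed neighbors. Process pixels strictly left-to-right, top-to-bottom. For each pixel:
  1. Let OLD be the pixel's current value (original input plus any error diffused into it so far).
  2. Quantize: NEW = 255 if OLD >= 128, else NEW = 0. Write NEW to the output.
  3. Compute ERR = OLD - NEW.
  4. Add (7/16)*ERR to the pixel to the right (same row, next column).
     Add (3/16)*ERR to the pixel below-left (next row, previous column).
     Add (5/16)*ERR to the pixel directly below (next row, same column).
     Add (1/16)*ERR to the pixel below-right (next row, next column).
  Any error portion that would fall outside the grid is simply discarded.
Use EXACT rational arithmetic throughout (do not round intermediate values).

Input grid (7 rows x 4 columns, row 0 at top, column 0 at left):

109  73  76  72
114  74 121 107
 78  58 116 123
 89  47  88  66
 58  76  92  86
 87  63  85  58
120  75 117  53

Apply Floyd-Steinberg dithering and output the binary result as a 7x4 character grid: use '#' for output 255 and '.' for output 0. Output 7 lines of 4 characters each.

Answer: ..#.
#..#
..#.
#...
..#.
.#..
#.#.

Derivation:
(0,0): OLD=109 → NEW=0, ERR=109
(0,1): OLD=1931/16 → NEW=0, ERR=1931/16
(0,2): OLD=32973/256 → NEW=255, ERR=-32307/256
(0,3): OLD=68763/4096 → NEW=0, ERR=68763/4096
(1,0): OLD=43697/256 → NEW=255, ERR=-21583/256
(1,1): OLD=118743/2048 → NEW=0, ERR=118743/2048
(1,2): OLD=7708323/65536 → NEW=0, ERR=7708323/65536
(1,3): OLD=163386341/1048576 → NEW=255, ERR=-104000539/1048576
(2,0): OLD=2048813/32768 → NEW=0, ERR=2048813/32768
(2,1): OLD=126099391/1048576 → NEW=0, ERR=126099391/1048576
(2,2): OLD=399289179/2097152 → NEW=255, ERR=-135484581/2097152
(2,3): OLD=2385464015/33554432 → NEW=0, ERR=2385464015/33554432
(3,0): OLD=2199280477/16777216 → NEW=255, ERR=-2078909603/16777216
(3,1): OLD=5949412803/268435456 → NEW=0, ERR=5949412803/268435456
(3,2): OLD=422425460285/4294967296 → NEW=0, ERR=422425460285/4294967296
(3,3): OLD=8741688234283/68719476736 → NEW=0, ERR=8741688234283/68719476736
(4,0): OLD=100643573337/4294967296 → NEW=0, ERR=100643573337/4294967296
(4,1): OLD=3569106896011/34359738368 → NEW=0, ERR=3569106896011/34359738368
(4,2): OLD=212664717502763/1099511627776 → NEW=255, ERR=-67710747580117/1099511627776
(4,3): OLD=1846428743334557/17592186044416 → NEW=0, ERR=1846428743334557/17592186044416
(5,0): OLD=62561819429769/549755813888 → NEW=0, ERR=62561819429769/549755813888
(5,1): OLD=2377862808210655/17592186044416 → NEW=255, ERR=-2108144633115425/17592186044416
(5,2): OLD=347442804467179/8796093022208 → NEW=0, ERR=347442804467179/8796093022208
(5,3): OLD=29338519667149467/281474976710656 → NEW=0, ERR=29338519667149467/281474976710656
(6,0): OLD=37462454414695485/281474976710656 → NEW=255, ERR=-34313664646521795/281474976710656
(6,1): OLD=-5691090345208453/4503599627370496 → NEW=0, ERR=-5691090345208453/4503599627370496
(6,2): OLD=10148918367402713197/72057594037927936 → NEW=255, ERR=-8225768112268910483/72057594037927936
(6,3): OLD=43924019586426964475/1152921504606846976 → NEW=0, ERR=43924019586426964475/1152921504606846976
Row 0: ..#.
Row 1: #..#
Row 2: ..#.
Row 3: #...
Row 4: ..#.
Row 5: .#..
Row 6: #.#.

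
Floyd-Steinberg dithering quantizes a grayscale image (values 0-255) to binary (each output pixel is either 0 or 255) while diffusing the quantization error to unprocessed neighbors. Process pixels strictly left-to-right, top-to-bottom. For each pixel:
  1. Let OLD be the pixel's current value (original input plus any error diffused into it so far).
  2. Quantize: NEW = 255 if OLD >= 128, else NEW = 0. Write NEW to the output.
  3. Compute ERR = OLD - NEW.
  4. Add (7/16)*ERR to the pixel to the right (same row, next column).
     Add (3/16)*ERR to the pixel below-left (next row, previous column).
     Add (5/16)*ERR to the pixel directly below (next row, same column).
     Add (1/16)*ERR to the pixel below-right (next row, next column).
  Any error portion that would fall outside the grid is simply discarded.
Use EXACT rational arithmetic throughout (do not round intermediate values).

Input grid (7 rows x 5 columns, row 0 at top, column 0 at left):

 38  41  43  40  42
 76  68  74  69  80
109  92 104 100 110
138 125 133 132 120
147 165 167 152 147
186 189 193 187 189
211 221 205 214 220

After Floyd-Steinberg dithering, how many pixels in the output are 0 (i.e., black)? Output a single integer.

Answer: 17

Derivation:
(0,0): OLD=38 → NEW=0, ERR=38
(0,1): OLD=461/8 → NEW=0, ERR=461/8
(0,2): OLD=8731/128 → NEW=0, ERR=8731/128
(0,3): OLD=143037/2048 → NEW=0, ERR=143037/2048
(0,4): OLD=2377515/32768 → NEW=0, ERR=2377515/32768
(1,0): OLD=12631/128 → NEW=0, ERR=12631/128
(1,1): OLD=147809/1024 → NEW=255, ERR=-113311/1024
(1,2): OLD=2084085/32768 → NEW=0, ERR=2084085/32768
(1,3): OLD=17893777/131072 → NEW=255, ERR=-15529583/131072
(1,4): OLD=115769747/2097152 → NEW=0, ERR=115769747/2097152
(2,0): OLD=1951163/16384 → NEW=0, ERR=1951163/16384
(2,1): OLD=66906809/524288 → NEW=0, ERR=66906809/524288
(2,2): OLD=1263119467/8388608 → NEW=255, ERR=-875975573/8388608
(2,3): OLD=4243239953/134217728 → NEW=0, ERR=4243239953/134217728
(2,4): OLD=287069906999/2147483648 → NEW=255, ERR=-260538423241/2147483648
(3,0): OLD=1670534411/8388608 → NEW=255, ERR=-468560629/8388608
(3,1): OLD=8610452527/67108864 → NEW=255, ERR=-8502307793/67108864
(3,2): OLD=126362833205/2147483648 → NEW=0, ERR=126362833205/2147483648
(3,3): OLD=594202434605/4294967296 → NEW=255, ERR=-501014225875/4294967296
(3,4): OLD=2269637073281/68719476736 → NEW=0, ERR=2269637073281/68719476736
(4,0): OLD=113590699589/1073741824 → NEW=0, ERR=113590699589/1073741824
(4,1): OLD=6158394356677/34359738368 → NEW=255, ERR=-2603338927163/34359738368
(4,2): OLD=67317352074539/549755813888 → NEW=0, ERR=67317352074539/549755813888
(4,3): OLD=1574398674396613/8796093022208 → NEW=255, ERR=-668605046266427/8796093022208
(4,4): OLD=16434666056676067/140737488355328 → NEW=0, ERR=16434666056676067/140737488355328
(5,0): OLD=112619076535919/549755813888 → NEW=255, ERR=-27568656005521/549755813888
(5,1): OLD=760662184699405/4398046511104 → NEW=255, ERR=-360839675632115/4398046511104
(5,2): OLD=24823698055538805/140737488355328 → NEW=255, ERR=-11064361475069835/140737488355328
(5,3): OLD=89171217858362139/562949953421312 → NEW=255, ERR=-54381020264072421/562949953421312
(5,4): OLD=1607596115470010553/9007199254740992 → NEW=255, ERR=-689239694488942407/9007199254740992
(6,0): OLD=12662539754369919/70368744177664 → NEW=255, ERR=-5281490010934401/70368744177664
(6,1): OLD=325721890207596913/2251799813685248 → NEW=255, ERR=-248487062282141327/2251799813685248
(6,2): OLD=3924022877814525419/36028797018963968 → NEW=0, ERR=3924022877814525419/36028797018963968
(6,3): OLD=122325481781645943001/576460752303423488 → NEW=255, ERR=-24672010055727046439/576460752303423488
(6,4): OLD=1580194910731089623343/9223372036854775808 → NEW=255, ERR=-771764958666878207697/9223372036854775808
Output grid:
  Row 0: .....  (5 black, running=5)
  Row 1: .#.#.  (3 black, running=8)
  Row 2: ..#.#  (3 black, running=11)
  Row 3: ##.#.  (2 black, running=13)
  Row 4: .#.#.  (3 black, running=16)
  Row 5: #####  (0 black, running=16)
  Row 6: ##.##  (1 black, running=17)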